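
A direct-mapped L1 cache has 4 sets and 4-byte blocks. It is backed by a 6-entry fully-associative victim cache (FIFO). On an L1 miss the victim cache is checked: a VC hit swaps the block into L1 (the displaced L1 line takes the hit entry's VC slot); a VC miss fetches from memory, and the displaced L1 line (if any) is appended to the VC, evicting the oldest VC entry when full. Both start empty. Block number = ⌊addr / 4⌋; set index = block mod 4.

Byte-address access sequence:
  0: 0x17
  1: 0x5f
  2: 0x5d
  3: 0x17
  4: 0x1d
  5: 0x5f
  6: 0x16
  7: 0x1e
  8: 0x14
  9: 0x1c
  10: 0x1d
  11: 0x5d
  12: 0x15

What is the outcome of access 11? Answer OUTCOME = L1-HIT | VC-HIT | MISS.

0: 0x17 (blk 5, set 1) → MISS  vc=[]
1: 0x5f (blk 23, set 3) → MISS  vc=[]
2: 0x5d (blk 23, set 3) → L1-HIT  vc=[]
3: 0x17 (blk 5, set 1) → L1-HIT  vc=[]
4: 0x1d (blk 7, set 3) → MISS  vc=[23]
5: 0x5f (blk 23, set 3) → VC-HIT  vc=[7]
6: 0x16 (blk 5, set 1) → L1-HIT  vc=[7]
7: 0x1e (blk 7, set 3) → VC-HIT  vc=[23]
8: 0x14 (blk 5, set 1) → L1-HIT  vc=[23]
9: 0x1c (blk 7, set 3) → L1-HIT  vc=[23]
10: 0x1d (blk 7, set 3) → L1-HIT  vc=[23]
11: 0x5d (blk 23, set 3) → VC-HIT  vc=[7]
12: 0x15 (blk 5, set 1) → L1-HIT  vc=[7]

OUTCOME = VC-HIT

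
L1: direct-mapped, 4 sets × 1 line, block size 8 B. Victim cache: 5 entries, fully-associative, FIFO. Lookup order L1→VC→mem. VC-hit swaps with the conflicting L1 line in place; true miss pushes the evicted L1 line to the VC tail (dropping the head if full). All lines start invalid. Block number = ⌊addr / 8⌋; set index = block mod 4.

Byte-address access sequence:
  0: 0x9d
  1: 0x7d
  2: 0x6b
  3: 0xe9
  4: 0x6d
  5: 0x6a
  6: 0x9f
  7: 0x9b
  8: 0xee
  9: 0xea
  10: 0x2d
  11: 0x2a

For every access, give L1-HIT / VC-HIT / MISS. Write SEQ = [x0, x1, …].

#0 0x9d→b19/s3 MISS; vc=[]
#1 0x7d→b15/s3 MISS; vc=[19]
#2 0x6b→b13/s1 MISS; vc=[19]
#3 0xe9→b29/s1 MISS; vc=[19,13]
#4 0x6d→b13/s1 VC-HIT; vc=[19,29]
#5 0x6a→b13/s1 L1-HIT; vc=[19,29]
#6 0x9f→b19/s3 VC-HIT; vc=[15,29]
#7 0x9b→b19/s3 L1-HIT; vc=[15,29]
#8 0xee→b29/s1 VC-HIT; vc=[15,13]
#9 0xea→b29/s1 L1-HIT; vc=[15,13]
#10 0x2d→b5/s1 MISS; vc=[15,13,29]
#11 0x2a→b5/s1 L1-HIT; vc=[15,13,29]

SEQ = [MISS, MISS, MISS, MISS, VC-HIT, L1-HIT, VC-HIT, L1-HIT, VC-HIT, L1-HIT, MISS, L1-HIT]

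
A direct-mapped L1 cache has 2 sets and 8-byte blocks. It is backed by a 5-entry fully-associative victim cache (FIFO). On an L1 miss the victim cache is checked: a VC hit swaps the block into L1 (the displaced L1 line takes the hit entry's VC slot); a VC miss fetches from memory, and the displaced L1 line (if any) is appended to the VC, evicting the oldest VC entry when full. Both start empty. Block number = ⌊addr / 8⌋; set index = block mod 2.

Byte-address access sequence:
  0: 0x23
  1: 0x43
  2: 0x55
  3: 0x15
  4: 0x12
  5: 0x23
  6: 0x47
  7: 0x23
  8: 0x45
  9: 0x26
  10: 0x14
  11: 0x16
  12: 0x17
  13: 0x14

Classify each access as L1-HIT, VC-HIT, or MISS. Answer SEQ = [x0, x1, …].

0: 0x23 (blk 4, set 0) → MISS  vc=[]
1: 0x43 (blk 8, set 0) → MISS  vc=[4]
2: 0x55 (blk 10, set 0) → MISS  vc=[4, 8]
3: 0x15 (blk 2, set 0) → MISS  vc=[4, 8, 10]
4: 0x12 (blk 2, set 0) → L1-HIT  vc=[4, 8, 10]
5: 0x23 (blk 4, set 0) → VC-HIT  vc=[2, 8, 10]
6: 0x47 (blk 8, set 0) → VC-HIT  vc=[2, 4, 10]
7: 0x23 (blk 4, set 0) → VC-HIT  vc=[2, 8, 10]
8: 0x45 (blk 8, set 0) → VC-HIT  vc=[2, 4, 10]
9: 0x26 (blk 4, set 0) → VC-HIT  vc=[2, 8, 10]
10: 0x14 (blk 2, set 0) → VC-HIT  vc=[4, 8, 10]
11: 0x16 (blk 2, set 0) → L1-HIT  vc=[4, 8, 10]
12: 0x17 (blk 2, set 0) → L1-HIT  vc=[4, 8, 10]
13: 0x14 (blk 2, set 0) → L1-HIT  vc=[4, 8, 10]

SEQ = [MISS, MISS, MISS, MISS, L1-HIT, VC-HIT, VC-HIT, VC-HIT, VC-HIT, VC-HIT, VC-HIT, L1-HIT, L1-HIT, L1-HIT]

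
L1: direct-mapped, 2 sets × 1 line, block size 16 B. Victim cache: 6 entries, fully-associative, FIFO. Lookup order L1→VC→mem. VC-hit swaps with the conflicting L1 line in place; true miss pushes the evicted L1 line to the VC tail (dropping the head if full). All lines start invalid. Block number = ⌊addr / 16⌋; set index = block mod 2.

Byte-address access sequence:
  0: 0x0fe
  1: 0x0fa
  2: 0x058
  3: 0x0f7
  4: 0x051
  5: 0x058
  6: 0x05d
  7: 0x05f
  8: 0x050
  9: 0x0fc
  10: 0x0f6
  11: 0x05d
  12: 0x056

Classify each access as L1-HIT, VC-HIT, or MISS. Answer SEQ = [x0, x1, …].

SEQ = [MISS, L1-HIT, MISS, VC-HIT, VC-HIT, L1-HIT, L1-HIT, L1-HIT, L1-HIT, VC-HIT, L1-HIT, VC-HIT, L1-HIT]

  [0] addr=0xfe blk=15 s=1: MISS | VC []
  [1] addr=0xfa blk=15 s=1: L1-HIT | VC []
  [2] addr=0x58 blk=5 s=1: MISS | VC [15]
  [3] addr=0xf7 blk=15 s=1: VC-HIT | VC [5]
  [4] addr=0x51 blk=5 s=1: VC-HIT | VC [15]
  [5] addr=0x58 blk=5 s=1: L1-HIT | VC [15]
  [6] addr=0x5d blk=5 s=1: L1-HIT | VC [15]
  [7] addr=0x5f blk=5 s=1: L1-HIT | VC [15]
  [8] addr=0x50 blk=5 s=1: L1-HIT | VC [15]
  [9] addr=0xfc blk=15 s=1: VC-HIT | VC [5]
  [10] addr=0xf6 blk=15 s=1: L1-HIT | VC [5]
  [11] addr=0x5d blk=5 s=1: VC-HIT | VC [15]
  [12] addr=0x56 blk=5 s=1: L1-HIT | VC [15]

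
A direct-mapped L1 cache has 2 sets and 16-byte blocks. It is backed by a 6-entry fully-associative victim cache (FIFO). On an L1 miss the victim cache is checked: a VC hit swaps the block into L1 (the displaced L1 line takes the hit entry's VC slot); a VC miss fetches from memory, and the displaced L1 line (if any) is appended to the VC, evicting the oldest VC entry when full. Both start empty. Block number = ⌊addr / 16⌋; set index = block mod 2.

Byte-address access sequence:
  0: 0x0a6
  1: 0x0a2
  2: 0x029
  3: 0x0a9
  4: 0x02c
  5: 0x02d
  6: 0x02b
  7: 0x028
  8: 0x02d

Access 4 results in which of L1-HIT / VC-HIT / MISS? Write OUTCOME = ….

  [0] addr=0xa6 blk=10 s=0: MISS | VC []
  [1] addr=0xa2 blk=10 s=0: L1-HIT | VC []
  [2] addr=0x29 blk=2 s=0: MISS | VC [10]
  [3] addr=0xa9 blk=10 s=0: VC-HIT | VC [2]
  [4] addr=0x2c blk=2 s=0: VC-HIT | VC [10]
  [5] addr=0x2d blk=2 s=0: L1-HIT | VC [10]
  [6] addr=0x2b blk=2 s=0: L1-HIT | VC [10]
  [7] addr=0x28 blk=2 s=0: L1-HIT | VC [10]
  [8] addr=0x2d blk=2 s=0: L1-HIT | VC [10]

OUTCOME = VC-HIT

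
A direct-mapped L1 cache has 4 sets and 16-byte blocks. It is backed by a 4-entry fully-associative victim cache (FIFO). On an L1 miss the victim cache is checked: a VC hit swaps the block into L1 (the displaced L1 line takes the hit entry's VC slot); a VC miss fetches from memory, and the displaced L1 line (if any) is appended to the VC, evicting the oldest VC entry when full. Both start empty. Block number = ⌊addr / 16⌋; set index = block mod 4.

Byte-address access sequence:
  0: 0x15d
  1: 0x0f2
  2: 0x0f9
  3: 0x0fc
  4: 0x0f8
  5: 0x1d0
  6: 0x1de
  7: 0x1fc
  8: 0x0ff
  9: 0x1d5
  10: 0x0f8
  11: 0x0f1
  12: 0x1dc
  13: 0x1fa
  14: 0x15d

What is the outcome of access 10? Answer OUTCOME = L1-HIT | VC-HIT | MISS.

0: 0x15d (blk 21, set 1) → MISS  vc=[]
1: 0xf2 (blk 15, set 3) → MISS  vc=[]
2: 0xf9 (blk 15, set 3) → L1-HIT  vc=[]
3: 0xfc (blk 15, set 3) → L1-HIT  vc=[]
4: 0xf8 (blk 15, set 3) → L1-HIT  vc=[]
5: 0x1d0 (blk 29, set 1) → MISS  vc=[21]
6: 0x1de (blk 29, set 1) → L1-HIT  vc=[21]
7: 0x1fc (blk 31, set 3) → MISS  vc=[21, 15]
8: 0xff (blk 15, set 3) → VC-HIT  vc=[21, 31]
9: 0x1d5 (blk 29, set 1) → L1-HIT  vc=[21, 31]
10: 0xf8 (blk 15, set 3) → L1-HIT  vc=[21, 31]
11: 0xf1 (blk 15, set 3) → L1-HIT  vc=[21, 31]
12: 0x1dc (blk 29, set 1) → L1-HIT  vc=[21, 31]
13: 0x1fa (blk 31, set 3) → VC-HIT  vc=[21, 15]
14: 0x15d (blk 21, set 1) → VC-HIT  vc=[29, 15]

OUTCOME = L1-HIT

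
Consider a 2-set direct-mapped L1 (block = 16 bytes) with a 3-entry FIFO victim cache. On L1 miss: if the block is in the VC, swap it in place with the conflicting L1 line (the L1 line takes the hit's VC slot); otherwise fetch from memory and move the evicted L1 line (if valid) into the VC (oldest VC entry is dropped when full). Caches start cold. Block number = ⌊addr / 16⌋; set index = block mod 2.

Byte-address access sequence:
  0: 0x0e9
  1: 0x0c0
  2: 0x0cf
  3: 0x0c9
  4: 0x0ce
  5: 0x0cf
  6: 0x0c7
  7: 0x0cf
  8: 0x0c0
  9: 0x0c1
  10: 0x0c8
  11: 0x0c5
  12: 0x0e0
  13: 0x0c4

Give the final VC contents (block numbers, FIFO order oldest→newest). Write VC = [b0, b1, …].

#0 0xe9→b14/s0 MISS; vc=[]
#1 0xc0→b12/s0 MISS; vc=[14]
#2 0xcf→b12/s0 L1-HIT; vc=[14]
#3 0xc9→b12/s0 L1-HIT; vc=[14]
#4 0xce→b12/s0 L1-HIT; vc=[14]
#5 0xcf→b12/s0 L1-HIT; vc=[14]
#6 0xc7→b12/s0 L1-HIT; vc=[14]
#7 0xcf→b12/s0 L1-HIT; vc=[14]
#8 0xc0→b12/s0 L1-HIT; vc=[14]
#9 0xc1→b12/s0 L1-HIT; vc=[14]
#10 0xc8→b12/s0 L1-HIT; vc=[14]
#11 0xc5→b12/s0 L1-HIT; vc=[14]
#12 0xe0→b14/s0 VC-HIT; vc=[12]
#13 0xc4→b12/s0 VC-HIT; vc=[14]

VC = [14]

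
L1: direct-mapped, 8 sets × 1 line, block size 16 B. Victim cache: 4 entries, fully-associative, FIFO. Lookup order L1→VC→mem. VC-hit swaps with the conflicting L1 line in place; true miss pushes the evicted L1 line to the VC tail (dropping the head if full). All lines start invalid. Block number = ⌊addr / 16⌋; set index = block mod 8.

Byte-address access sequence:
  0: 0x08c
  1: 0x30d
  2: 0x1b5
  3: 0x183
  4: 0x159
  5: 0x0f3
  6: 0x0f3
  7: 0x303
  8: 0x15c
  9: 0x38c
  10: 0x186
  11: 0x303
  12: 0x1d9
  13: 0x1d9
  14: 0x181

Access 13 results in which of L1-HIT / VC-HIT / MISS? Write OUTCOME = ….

OUTCOME = L1-HIT

#0 0x8c→b8/s0 MISS; vc=[]
#1 0x30d→b48/s0 MISS; vc=[8]
#2 0x1b5→b27/s3 MISS; vc=[8]
#3 0x183→b24/s0 MISS; vc=[8,48]
#4 0x159→b21/s5 MISS; vc=[8,48]
#5 0xf3→b15/s7 MISS; vc=[8,48]
#6 0xf3→b15/s7 L1-HIT; vc=[8,48]
#7 0x303→b48/s0 VC-HIT; vc=[8,24]
#8 0x15c→b21/s5 L1-HIT; vc=[8,24]
#9 0x38c→b56/s0 MISS; vc=[8,24,48]
#10 0x186→b24/s0 VC-HIT; vc=[8,56,48]
#11 0x303→b48/s0 VC-HIT; vc=[8,56,24]
#12 0x1d9→b29/s5 MISS; vc=[8,56,24,21]
#13 0x1d9→b29/s5 L1-HIT; vc=[8,56,24,21]
#14 0x181→b24/s0 VC-HIT; vc=[8,56,48,21]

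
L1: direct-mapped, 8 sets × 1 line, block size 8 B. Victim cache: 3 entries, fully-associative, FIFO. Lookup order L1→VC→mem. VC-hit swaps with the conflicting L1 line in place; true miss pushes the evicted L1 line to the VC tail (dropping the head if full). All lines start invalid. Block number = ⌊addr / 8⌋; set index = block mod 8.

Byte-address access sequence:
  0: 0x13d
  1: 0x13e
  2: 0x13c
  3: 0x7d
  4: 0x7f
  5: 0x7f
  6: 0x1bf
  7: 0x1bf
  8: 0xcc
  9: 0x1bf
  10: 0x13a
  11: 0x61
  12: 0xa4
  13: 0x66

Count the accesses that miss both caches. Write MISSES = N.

  [0] addr=0x13d blk=39 s=7: MISS | VC []
  [1] addr=0x13e blk=39 s=7: L1-HIT | VC []
  [2] addr=0x13c blk=39 s=7: L1-HIT | VC []
  [3] addr=0x7d blk=15 s=7: MISS | VC [39]
  [4] addr=0x7f blk=15 s=7: L1-HIT | VC [39]
  [5] addr=0x7f blk=15 s=7: L1-HIT | VC [39]
  [6] addr=0x1bf blk=55 s=7: MISS | VC [39, 15]
  [7] addr=0x1bf blk=55 s=7: L1-HIT | VC [39, 15]
  [8] addr=0xcc blk=25 s=1: MISS | VC [39, 15]
  [9] addr=0x1bf blk=55 s=7: L1-HIT | VC [39, 15]
  [10] addr=0x13a blk=39 s=7: VC-HIT | VC [55, 15]
  [11] addr=0x61 blk=12 s=4: MISS | VC [55, 15]
  [12] addr=0xa4 blk=20 s=4: MISS | VC [55, 15, 12]
  [13] addr=0x66 blk=12 s=4: VC-HIT | VC [55, 15, 20]

MISSES = 6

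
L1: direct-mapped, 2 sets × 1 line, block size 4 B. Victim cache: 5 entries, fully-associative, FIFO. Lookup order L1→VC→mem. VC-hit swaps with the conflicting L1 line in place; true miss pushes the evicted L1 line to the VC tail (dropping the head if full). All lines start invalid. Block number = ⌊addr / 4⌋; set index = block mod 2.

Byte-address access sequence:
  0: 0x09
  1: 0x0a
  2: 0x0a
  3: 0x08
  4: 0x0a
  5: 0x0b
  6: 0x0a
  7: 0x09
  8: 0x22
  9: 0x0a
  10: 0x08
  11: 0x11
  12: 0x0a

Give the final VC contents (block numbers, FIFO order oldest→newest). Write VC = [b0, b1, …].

VC = [8, 4]

0: 0x9 (blk 2, set 0) → MISS  vc=[]
1: 0xa (blk 2, set 0) → L1-HIT  vc=[]
2: 0xa (blk 2, set 0) → L1-HIT  vc=[]
3: 0x8 (blk 2, set 0) → L1-HIT  vc=[]
4: 0xa (blk 2, set 0) → L1-HIT  vc=[]
5: 0xb (blk 2, set 0) → L1-HIT  vc=[]
6: 0xa (blk 2, set 0) → L1-HIT  vc=[]
7: 0x9 (blk 2, set 0) → L1-HIT  vc=[]
8: 0x22 (blk 8, set 0) → MISS  vc=[2]
9: 0xa (blk 2, set 0) → VC-HIT  vc=[8]
10: 0x8 (blk 2, set 0) → L1-HIT  vc=[8]
11: 0x11 (blk 4, set 0) → MISS  vc=[8, 2]
12: 0xa (blk 2, set 0) → VC-HIT  vc=[8, 4]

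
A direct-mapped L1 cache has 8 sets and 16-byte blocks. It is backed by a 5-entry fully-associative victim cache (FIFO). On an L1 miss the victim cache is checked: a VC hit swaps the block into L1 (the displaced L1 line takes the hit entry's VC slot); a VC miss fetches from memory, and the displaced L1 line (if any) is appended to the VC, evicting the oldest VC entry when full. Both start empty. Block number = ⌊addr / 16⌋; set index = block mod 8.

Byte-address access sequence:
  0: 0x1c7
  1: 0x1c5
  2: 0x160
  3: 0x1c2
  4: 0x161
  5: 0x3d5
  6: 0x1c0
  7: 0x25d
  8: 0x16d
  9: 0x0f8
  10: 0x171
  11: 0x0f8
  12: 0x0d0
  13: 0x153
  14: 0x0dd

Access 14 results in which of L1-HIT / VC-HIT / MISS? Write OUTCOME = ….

OUTCOME = VC-HIT

  [0] addr=0x1c7 blk=28 s=4: MISS | VC []
  [1] addr=0x1c5 blk=28 s=4: L1-HIT | VC []
  [2] addr=0x160 blk=22 s=6: MISS | VC []
  [3] addr=0x1c2 blk=28 s=4: L1-HIT | VC []
  [4] addr=0x161 blk=22 s=6: L1-HIT | VC []
  [5] addr=0x3d5 blk=61 s=5: MISS | VC []
  [6] addr=0x1c0 blk=28 s=4: L1-HIT | VC []
  [7] addr=0x25d blk=37 s=5: MISS | VC [61]
  [8] addr=0x16d blk=22 s=6: L1-HIT | VC [61]
  [9] addr=0xf8 blk=15 s=7: MISS | VC [61]
  [10] addr=0x171 blk=23 s=7: MISS | VC [61, 15]
  [11] addr=0xf8 blk=15 s=7: VC-HIT | VC [61, 23]
  [12] addr=0xd0 blk=13 s=5: MISS | VC [61, 23, 37]
  [13] addr=0x153 blk=21 s=5: MISS | VC [61, 23, 37, 13]
  [14] addr=0xdd blk=13 s=5: VC-HIT | VC [61, 23, 37, 21]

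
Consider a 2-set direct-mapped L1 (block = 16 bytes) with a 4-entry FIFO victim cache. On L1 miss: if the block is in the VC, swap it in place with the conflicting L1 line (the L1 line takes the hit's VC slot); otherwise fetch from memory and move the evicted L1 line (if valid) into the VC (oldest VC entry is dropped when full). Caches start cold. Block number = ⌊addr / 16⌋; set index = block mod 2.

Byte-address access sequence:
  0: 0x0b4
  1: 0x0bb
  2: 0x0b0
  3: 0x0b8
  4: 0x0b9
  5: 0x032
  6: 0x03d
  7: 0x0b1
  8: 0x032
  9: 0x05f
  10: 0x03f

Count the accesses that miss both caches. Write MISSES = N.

#0 0xb4→b11/s1 MISS; vc=[]
#1 0xbb→b11/s1 L1-HIT; vc=[]
#2 0xb0→b11/s1 L1-HIT; vc=[]
#3 0xb8→b11/s1 L1-HIT; vc=[]
#4 0xb9→b11/s1 L1-HIT; vc=[]
#5 0x32→b3/s1 MISS; vc=[11]
#6 0x3d→b3/s1 L1-HIT; vc=[11]
#7 0xb1→b11/s1 VC-HIT; vc=[3]
#8 0x32→b3/s1 VC-HIT; vc=[11]
#9 0x5f→b5/s1 MISS; vc=[11,3]
#10 0x3f→b3/s1 VC-HIT; vc=[11,5]

MISSES = 3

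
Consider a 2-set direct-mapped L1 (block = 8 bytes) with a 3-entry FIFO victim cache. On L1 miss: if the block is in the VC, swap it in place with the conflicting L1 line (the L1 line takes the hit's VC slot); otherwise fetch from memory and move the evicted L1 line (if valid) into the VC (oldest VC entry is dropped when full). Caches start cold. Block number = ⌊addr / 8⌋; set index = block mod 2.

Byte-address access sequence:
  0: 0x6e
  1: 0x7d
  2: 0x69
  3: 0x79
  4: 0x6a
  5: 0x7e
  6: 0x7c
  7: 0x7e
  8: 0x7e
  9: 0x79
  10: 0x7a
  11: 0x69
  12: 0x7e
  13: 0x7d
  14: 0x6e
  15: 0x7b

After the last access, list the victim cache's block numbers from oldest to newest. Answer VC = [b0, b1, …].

VC = [13]

#0 0x6e→b13/s1 MISS; vc=[]
#1 0x7d→b15/s1 MISS; vc=[13]
#2 0x69→b13/s1 VC-HIT; vc=[15]
#3 0x79→b15/s1 VC-HIT; vc=[13]
#4 0x6a→b13/s1 VC-HIT; vc=[15]
#5 0x7e→b15/s1 VC-HIT; vc=[13]
#6 0x7c→b15/s1 L1-HIT; vc=[13]
#7 0x7e→b15/s1 L1-HIT; vc=[13]
#8 0x7e→b15/s1 L1-HIT; vc=[13]
#9 0x79→b15/s1 L1-HIT; vc=[13]
#10 0x7a→b15/s1 L1-HIT; vc=[13]
#11 0x69→b13/s1 VC-HIT; vc=[15]
#12 0x7e→b15/s1 VC-HIT; vc=[13]
#13 0x7d→b15/s1 L1-HIT; vc=[13]
#14 0x6e→b13/s1 VC-HIT; vc=[15]
#15 0x7b→b15/s1 VC-HIT; vc=[13]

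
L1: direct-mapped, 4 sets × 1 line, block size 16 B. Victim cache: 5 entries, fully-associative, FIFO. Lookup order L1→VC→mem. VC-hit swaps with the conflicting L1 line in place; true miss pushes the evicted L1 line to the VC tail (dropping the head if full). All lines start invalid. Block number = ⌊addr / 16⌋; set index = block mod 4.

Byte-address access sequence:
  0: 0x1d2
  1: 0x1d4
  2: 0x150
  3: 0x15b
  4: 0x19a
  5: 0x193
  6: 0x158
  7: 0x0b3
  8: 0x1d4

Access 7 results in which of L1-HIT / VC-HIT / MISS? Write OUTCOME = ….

#0 0x1d2→b29/s1 MISS; vc=[]
#1 0x1d4→b29/s1 L1-HIT; vc=[]
#2 0x150→b21/s1 MISS; vc=[29]
#3 0x15b→b21/s1 L1-HIT; vc=[29]
#4 0x19a→b25/s1 MISS; vc=[29,21]
#5 0x193→b25/s1 L1-HIT; vc=[29,21]
#6 0x158→b21/s1 VC-HIT; vc=[29,25]
#7 0xb3→b11/s3 MISS; vc=[29,25]
#8 0x1d4→b29/s1 VC-HIT; vc=[21,25]

OUTCOME = MISS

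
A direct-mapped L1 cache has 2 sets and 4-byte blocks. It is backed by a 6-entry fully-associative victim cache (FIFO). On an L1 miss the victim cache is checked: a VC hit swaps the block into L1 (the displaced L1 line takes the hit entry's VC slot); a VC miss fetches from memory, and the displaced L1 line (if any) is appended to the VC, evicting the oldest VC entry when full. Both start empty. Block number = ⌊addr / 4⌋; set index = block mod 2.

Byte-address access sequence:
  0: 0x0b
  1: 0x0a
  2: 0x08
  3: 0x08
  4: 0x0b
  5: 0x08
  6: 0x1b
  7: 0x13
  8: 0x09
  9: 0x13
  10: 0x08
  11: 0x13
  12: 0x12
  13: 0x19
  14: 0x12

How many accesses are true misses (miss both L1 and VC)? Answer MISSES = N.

0: 0xb (blk 2, set 0) → MISS  vc=[]
1: 0xa (blk 2, set 0) → L1-HIT  vc=[]
2: 0x8 (blk 2, set 0) → L1-HIT  vc=[]
3: 0x8 (blk 2, set 0) → L1-HIT  vc=[]
4: 0xb (blk 2, set 0) → L1-HIT  vc=[]
5: 0x8 (blk 2, set 0) → L1-HIT  vc=[]
6: 0x1b (blk 6, set 0) → MISS  vc=[2]
7: 0x13 (blk 4, set 0) → MISS  vc=[2, 6]
8: 0x9 (blk 2, set 0) → VC-HIT  vc=[4, 6]
9: 0x13 (blk 4, set 0) → VC-HIT  vc=[2, 6]
10: 0x8 (blk 2, set 0) → VC-HIT  vc=[4, 6]
11: 0x13 (blk 4, set 0) → VC-HIT  vc=[2, 6]
12: 0x12 (blk 4, set 0) → L1-HIT  vc=[2, 6]
13: 0x19 (blk 6, set 0) → VC-HIT  vc=[2, 4]
14: 0x12 (blk 4, set 0) → VC-HIT  vc=[2, 6]

MISSES = 3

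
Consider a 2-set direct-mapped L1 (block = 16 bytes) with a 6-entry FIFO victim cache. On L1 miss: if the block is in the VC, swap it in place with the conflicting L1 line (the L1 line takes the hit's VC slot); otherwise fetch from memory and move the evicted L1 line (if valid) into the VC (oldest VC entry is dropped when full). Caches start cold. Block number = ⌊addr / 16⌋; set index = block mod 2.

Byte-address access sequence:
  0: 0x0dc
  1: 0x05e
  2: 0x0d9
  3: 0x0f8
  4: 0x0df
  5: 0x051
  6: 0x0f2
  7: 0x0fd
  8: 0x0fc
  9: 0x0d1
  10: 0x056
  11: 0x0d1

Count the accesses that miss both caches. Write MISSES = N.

MISSES = 3

  [0] addr=0xdc blk=13 s=1: MISS | VC []
  [1] addr=0x5e blk=5 s=1: MISS | VC [13]
  [2] addr=0xd9 blk=13 s=1: VC-HIT | VC [5]
  [3] addr=0xf8 blk=15 s=1: MISS | VC [5, 13]
  [4] addr=0xdf blk=13 s=1: VC-HIT | VC [5, 15]
  [5] addr=0x51 blk=5 s=1: VC-HIT | VC [13, 15]
  [6] addr=0xf2 blk=15 s=1: VC-HIT | VC [13, 5]
  [7] addr=0xfd blk=15 s=1: L1-HIT | VC [13, 5]
  [8] addr=0xfc blk=15 s=1: L1-HIT | VC [13, 5]
  [9] addr=0xd1 blk=13 s=1: VC-HIT | VC [15, 5]
  [10] addr=0x56 blk=5 s=1: VC-HIT | VC [15, 13]
  [11] addr=0xd1 blk=13 s=1: VC-HIT | VC [15, 5]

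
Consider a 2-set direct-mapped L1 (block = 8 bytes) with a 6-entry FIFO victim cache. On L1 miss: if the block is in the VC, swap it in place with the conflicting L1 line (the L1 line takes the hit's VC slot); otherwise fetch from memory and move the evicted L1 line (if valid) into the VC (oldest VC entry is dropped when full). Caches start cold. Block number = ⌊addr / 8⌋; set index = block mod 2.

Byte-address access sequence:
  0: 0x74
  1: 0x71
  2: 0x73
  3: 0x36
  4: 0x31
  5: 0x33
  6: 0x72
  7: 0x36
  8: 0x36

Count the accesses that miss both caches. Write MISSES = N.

  [0] addr=0x74 blk=14 s=0: MISS | VC []
  [1] addr=0x71 blk=14 s=0: L1-HIT | VC []
  [2] addr=0x73 blk=14 s=0: L1-HIT | VC []
  [3] addr=0x36 blk=6 s=0: MISS | VC [14]
  [4] addr=0x31 blk=6 s=0: L1-HIT | VC [14]
  [5] addr=0x33 blk=6 s=0: L1-HIT | VC [14]
  [6] addr=0x72 blk=14 s=0: VC-HIT | VC [6]
  [7] addr=0x36 blk=6 s=0: VC-HIT | VC [14]
  [8] addr=0x36 blk=6 s=0: L1-HIT | VC [14]

MISSES = 2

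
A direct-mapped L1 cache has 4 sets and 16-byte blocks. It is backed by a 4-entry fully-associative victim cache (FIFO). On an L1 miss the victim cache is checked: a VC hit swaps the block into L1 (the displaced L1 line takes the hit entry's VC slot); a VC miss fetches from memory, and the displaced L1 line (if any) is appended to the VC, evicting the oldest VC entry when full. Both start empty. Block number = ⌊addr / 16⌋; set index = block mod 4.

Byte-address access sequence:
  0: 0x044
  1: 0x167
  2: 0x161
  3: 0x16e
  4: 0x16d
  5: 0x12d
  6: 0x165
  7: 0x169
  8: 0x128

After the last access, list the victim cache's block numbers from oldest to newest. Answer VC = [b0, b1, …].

0: 0x44 (blk 4, set 0) → MISS  vc=[]
1: 0x167 (blk 22, set 2) → MISS  vc=[]
2: 0x161 (blk 22, set 2) → L1-HIT  vc=[]
3: 0x16e (blk 22, set 2) → L1-HIT  vc=[]
4: 0x16d (blk 22, set 2) → L1-HIT  vc=[]
5: 0x12d (blk 18, set 2) → MISS  vc=[22]
6: 0x165 (blk 22, set 2) → VC-HIT  vc=[18]
7: 0x169 (blk 22, set 2) → L1-HIT  vc=[18]
8: 0x128 (blk 18, set 2) → VC-HIT  vc=[22]

VC = [22]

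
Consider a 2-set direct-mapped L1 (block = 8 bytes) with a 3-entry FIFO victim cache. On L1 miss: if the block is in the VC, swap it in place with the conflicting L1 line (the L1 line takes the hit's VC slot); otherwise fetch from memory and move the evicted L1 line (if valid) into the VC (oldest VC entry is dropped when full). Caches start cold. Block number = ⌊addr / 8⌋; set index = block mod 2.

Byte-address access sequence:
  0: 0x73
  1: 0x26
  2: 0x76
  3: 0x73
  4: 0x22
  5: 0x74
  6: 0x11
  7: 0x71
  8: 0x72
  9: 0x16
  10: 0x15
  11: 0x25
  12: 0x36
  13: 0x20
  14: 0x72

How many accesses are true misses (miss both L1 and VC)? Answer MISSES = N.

0: 0x73 (blk 14, set 0) → MISS  vc=[]
1: 0x26 (blk 4, set 0) → MISS  vc=[14]
2: 0x76 (blk 14, set 0) → VC-HIT  vc=[4]
3: 0x73 (blk 14, set 0) → L1-HIT  vc=[4]
4: 0x22 (blk 4, set 0) → VC-HIT  vc=[14]
5: 0x74 (blk 14, set 0) → VC-HIT  vc=[4]
6: 0x11 (blk 2, set 0) → MISS  vc=[4, 14]
7: 0x71 (blk 14, set 0) → VC-HIT  vc=[4, 2]
8: 0x72 (blk 14, set 0) → L1-HIT  vc=[4, 2]
9: 0x16 (blk 2, set 0) → VC-HIT  vc=[4, 14]
10: 0x15 (blk 2, set 0) → L1-HIT  vc=[4, 14]
11: 0x25 (blk 4, set 0) → VC-HIT  vc=[2, 14]
12: 0x36 (blk 6, set 0) → MISS  vc=[2, 14, 4]
13: 0x20 (blk 4, set 0) → VC-HIT  vc=[2, 14, 6]
14: 0x72 (blk 14, set 0) → VC-HIT  vc=[2, 4, 6]

MISSES = 4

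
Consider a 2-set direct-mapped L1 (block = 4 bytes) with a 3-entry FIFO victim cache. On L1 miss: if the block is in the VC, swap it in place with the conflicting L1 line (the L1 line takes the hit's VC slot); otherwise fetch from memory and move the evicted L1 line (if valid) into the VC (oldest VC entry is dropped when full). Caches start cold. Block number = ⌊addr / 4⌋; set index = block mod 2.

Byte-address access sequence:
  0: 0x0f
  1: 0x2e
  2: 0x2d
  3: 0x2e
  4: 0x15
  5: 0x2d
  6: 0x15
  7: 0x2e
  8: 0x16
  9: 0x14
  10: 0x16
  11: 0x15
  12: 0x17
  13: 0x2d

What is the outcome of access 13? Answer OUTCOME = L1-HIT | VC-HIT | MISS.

#0 0xf→b3/s1 MISS; vc=[]
#1 0x2e→b11/s1 MISS; vc=[3]
#2 0x2d→b11/s1 L1-HIT; vc=[3]
#3 0x2e→b11/s1 L1-HIT; vc=[3]
#4 0x15→b5/s1 MISS; vc=[3,11]
#5 0x2d→b11/s1 VC-HIT; vc=[3,5]
#6 0x15→b5/s1 VC-HIT; vc=[3,11]
#7 0x2e→b11/s1 VC-HIT; vc=[3,5]
#8 0x16→b5/s1 VC-HIT; vc=[3,11]
#9 0x14→b5/s1 L1-HIT; vc=[3,11]
#10 0x16→b5/s1 L1-HIT; vc=[3,11]
#11 0x15→b5/s1 L1-HIT; vc=[3,11]
#12 0x17→b5/s1 L1-HIT; vc=[3,11]
#13 0x2d→b11/s1 VC-HIT; vc=[3,5]

OUTCOME = VC-HIT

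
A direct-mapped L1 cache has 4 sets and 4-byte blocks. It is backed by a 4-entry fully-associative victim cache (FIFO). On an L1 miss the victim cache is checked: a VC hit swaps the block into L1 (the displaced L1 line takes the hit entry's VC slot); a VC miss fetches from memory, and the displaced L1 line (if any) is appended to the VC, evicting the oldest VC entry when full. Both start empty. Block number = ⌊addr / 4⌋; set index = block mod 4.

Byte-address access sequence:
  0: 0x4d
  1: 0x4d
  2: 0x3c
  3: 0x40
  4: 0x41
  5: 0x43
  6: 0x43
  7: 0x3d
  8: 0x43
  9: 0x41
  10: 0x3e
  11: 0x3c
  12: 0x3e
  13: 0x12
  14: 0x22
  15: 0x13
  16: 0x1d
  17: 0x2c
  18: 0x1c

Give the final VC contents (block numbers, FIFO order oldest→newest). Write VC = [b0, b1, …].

  [0] addr=0x4d blk=19 s=3: MISS | VC []
  [1] addr=0x4d blk=19 s=3: L1-HIT | VC []
  [2] addr=0x3c blk=15 s=3: MISS | VC [19]
  [3] addr=0x40 blk=16 s=0: MISS | VC [19]
  [4] addr=0x41 blk=16 s=0: L1-HIT | VC [19]
  [5] addr=0x43 blk=16 s=0: L1-HIT | VC [19]
  [6] addr=0x43 blk=16 s=0: L1-HIT | VC [19]
  [7] addr=0x3d blk=15 s=3: L1-HIT | VC [19]
  [8] addr=0x43 blk=16 s=0: L1-HIT | VC [19]
  [9] addr=0x41 blk=16 s=0: L1-HIT | VC [19]
  [10] addr=0x3e blk=15 s=3: L1-HIT | VC [19]
  [11] addr=0x3c blk=15 s=3: L1-HIT | VC [19]
  [12] addr=0x3e blk=15 s=3: L1-HIT | VC [19]
  [13] addr=0x12 blk=4 s=0: MISS | VC [19, 16]
  [14] addr=0x22 blk=8 s=0: MISS | VC [19, 16, 4]
  [15] addr=0x13 blk=4 s=0: VC-HIT | VC [19, 16, 8]
  [16] addr=0x1d blk=7 s=3: MISS | VC [19, 16, 8, 15]
  [17] addr=0x2c blk=11 s=3: MISS | VC [16, 8, 15, 7]
  [18] addr=0x1c blk=7 s=3: VC-HIT | VC [16, 8, 15, 11]

VC = [16, 8, 15, 11]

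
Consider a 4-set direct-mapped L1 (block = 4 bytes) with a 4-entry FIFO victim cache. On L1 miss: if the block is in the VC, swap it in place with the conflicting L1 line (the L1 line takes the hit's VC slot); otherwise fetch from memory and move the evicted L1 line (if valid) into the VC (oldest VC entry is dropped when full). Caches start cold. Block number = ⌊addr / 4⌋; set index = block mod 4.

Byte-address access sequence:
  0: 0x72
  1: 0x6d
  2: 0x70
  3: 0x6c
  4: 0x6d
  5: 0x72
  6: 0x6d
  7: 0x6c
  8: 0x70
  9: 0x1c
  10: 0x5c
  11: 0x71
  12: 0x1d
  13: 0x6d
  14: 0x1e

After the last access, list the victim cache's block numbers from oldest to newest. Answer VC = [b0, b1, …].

VC = [27, 23]

  [0] addr=0x72 blk=28 s=0: MISS | VC []
  [1] addr=0x6d blk=27 s=3: MISS | VC []
  [2] addr=0x70 blk=28 s=0: L1-HIT | VC []
  [3] addr=0x6c blk=27 s=3: L1-HIT | VC []
  [4] addr=0x6d blk=27 s=3: L1-HIT | VC []
  [5] addr=0x72 blk=28 s=0: L1-HIT | VC []
  [6] addr=0x6d blk=27 s=3: L1-HIT | VC []
  [7] addr=0x6c blk=27 s=3: L1-HIT | VC []
  [8] addr=0x70 blk=28 s=0: L1-HIT | VC []
  [9] addr=0x1c blk=7 s=3: MISS | VC [27]
  [10] addr=0x5c blk=23 s=3: MISS | VC [27, 7]
  [11] addr=0x71 blk=28 s=0: L1-HIT | VC [27, 7]
  [12] addr=0x1d blk=7 s=3: VC-HIT | VC [27, 23]
  [13] addr=0x6d blk=27 s=3: VC-HIT | VC [7, 23]
  [14] addr=0x1e blk=7 s=3: VC-HIT | VC [27, 23]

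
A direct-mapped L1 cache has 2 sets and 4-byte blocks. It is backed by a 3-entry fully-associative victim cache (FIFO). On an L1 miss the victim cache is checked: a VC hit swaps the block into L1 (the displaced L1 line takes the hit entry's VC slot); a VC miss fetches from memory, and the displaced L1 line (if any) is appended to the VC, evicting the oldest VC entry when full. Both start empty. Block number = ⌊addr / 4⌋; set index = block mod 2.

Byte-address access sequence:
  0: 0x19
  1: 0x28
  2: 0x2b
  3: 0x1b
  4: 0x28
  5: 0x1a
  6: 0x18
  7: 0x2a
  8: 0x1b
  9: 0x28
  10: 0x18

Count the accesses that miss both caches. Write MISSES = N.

MISSES = 2

0: 0x19 (blk 6, set 0) → MISS  vc=[]
1: 0x28 (blk 10, set 0) → MISS  vc=[6]
2: 0x2b (blk 10, set 0) → L1-HIT  vc=[6]
3: 0x1b (blk 6, set 0) → VC-HIT  vc=[10]
4: 0x28 (blk 10, set 0) → VC-HIT  vc=[6]
5: 0x1a (blk 6, set 0) → VC-HIT  vc=[10]
6: 0x18 (blk 6, set 0) → L1-HIT  vc=[10]
7: 0x2a (blk 10, set 0) → VC-HIT  vc=[6]
8: 0x1b (blk 6, set 0) → VC-HIT  vc=[10]
9: 0x28 (blk 10, set 0) → VC-HIT  vc=[6]
10: 0x18 (blk 6, set 0) → VC-HIT  vc=[10]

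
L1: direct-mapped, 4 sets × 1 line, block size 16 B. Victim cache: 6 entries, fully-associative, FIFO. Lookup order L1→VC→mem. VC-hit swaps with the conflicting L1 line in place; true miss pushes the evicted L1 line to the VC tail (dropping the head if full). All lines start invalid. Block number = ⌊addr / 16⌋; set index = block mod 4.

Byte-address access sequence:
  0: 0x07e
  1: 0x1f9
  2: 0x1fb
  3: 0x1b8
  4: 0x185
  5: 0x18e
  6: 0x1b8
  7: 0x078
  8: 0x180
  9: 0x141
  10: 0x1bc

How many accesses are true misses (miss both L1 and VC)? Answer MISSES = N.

MISSES = 5

  [0] addr=0x7e blk=7 s=3: MISS | VC []
  [1] addr=0x1f9 blk=31 s=3: MISS | VC [7]
  [2] addr=0x1fb blk=31 s=3: L1-HIT | VC [7]
  [3] addr=0x1b8 blk=27 s=3: MISS | VC [7, 31]
  [4] addr=0x185 blk=24 s=0: MISS | VC [7, 31]
  [5] addr=0x18e blk=24 s=0: L1-HIT | VC [7, 31]
  [6] addr=0x1b8 blk=27 s=3: L1-HIT | VC [7, 31]
  [7] addr=0x78 blk=7 s=3: VC-HIT | VC [27, 31]
  [8] addr=0x180 blk=24 s=0: L1-HIT | VC [27, 31]
  [9] addr=0x141 blk=20 s=0: MISS | VC [27, 31, 24]
  [10] addr=0x1bc blk=27 s=3: VC-HIT | VC [7, 31, 24]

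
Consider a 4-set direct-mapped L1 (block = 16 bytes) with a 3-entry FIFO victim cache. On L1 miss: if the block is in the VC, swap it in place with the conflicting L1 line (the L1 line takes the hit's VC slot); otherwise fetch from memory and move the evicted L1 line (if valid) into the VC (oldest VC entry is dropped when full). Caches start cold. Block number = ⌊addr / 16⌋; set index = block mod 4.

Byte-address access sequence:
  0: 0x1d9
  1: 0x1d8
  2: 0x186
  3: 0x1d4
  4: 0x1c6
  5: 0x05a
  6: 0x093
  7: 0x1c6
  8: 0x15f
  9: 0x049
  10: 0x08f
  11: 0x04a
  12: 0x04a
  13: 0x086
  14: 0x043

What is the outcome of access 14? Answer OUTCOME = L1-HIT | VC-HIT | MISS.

OUTCOME = VC-HIT

  [0] addr=0x1d9 blk=29 s=1: MISS | VC []
  [1] addr=0x1d8 blk=29 s=1: L1-HIT | VC []
  [2] addr=0x186 blk=24 s=0: MISS | VC []
  [3] addr=0x1d4 blk=29 s=1: L1-HIT | VC []
  [4] addr=0x1c6 blk=28 s=0: MISS | VC [24]
  [5] addr=0x5a blk=5 s=1: MISS | VC [24, 29]
  [6] addr=0x93 blk=9 s=1: MISS | VC [24, 29, 5]
  [7] addr=0x1c6 blk=28 s=0: L1-HIT | VC [24, 29, 5]
  [8] addr=0x15f blk=21 s=1: MISS | VC [29, 5, 9]
  [9] addr=0x49 blk=4 s=0: MISS | VC [5, 9, 28]
  [10] addr=0x8f blk=8 s=0: MISS | VC [9, 28, 4]
  [11] addr=0x4a blk=4 s=0: VC-HIT | VC [9, 28, 8]
  [12] addr=0x4a blk=4 s=0: L1-HIT | VC [9, 28, 8]
  [13] addr=0x86 blk=8 s=0: VC-HIT | VC [9, 28, 4]
  [14] addr=0x43 blk=4 s=0: VC-HIT | VC [9, 28, 8]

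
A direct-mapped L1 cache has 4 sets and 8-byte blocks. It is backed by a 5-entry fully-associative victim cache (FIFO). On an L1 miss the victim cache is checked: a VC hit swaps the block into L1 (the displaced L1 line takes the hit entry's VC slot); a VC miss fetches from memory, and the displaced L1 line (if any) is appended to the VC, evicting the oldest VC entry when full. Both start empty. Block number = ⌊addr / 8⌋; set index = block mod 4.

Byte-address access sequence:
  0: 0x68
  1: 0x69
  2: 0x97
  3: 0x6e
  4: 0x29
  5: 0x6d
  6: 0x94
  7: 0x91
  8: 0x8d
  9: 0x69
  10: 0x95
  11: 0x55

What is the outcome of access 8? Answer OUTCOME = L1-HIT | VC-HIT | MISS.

OUTCOME = MISS

0: 0x68 (blk 13, set 1) → MISS  vc=[]
1: 0x69 (blk 13, set 1) → L1-HIT  vc=[]
2: 0x97 (blk 18, set 2) → MISS  vc=[]
3: 0x6e (blk 13, set 1) → L1-HIT  vc=[]
4: 0x29 (blk 5, set 1) → MISS  vc=[13]
5: 0x6d (blk 13, set 1) → VC-HIT  vc=[5]
6: 0x94 (blk 18, set 2) → L1-HIT  vc=[5]
7: 0x91 (blk 18, set 2) → L1-HIT  vc=[5]
8: 0x8d (blk 17, set 1) → MISS  vc=[5, 13]
9: 0x69 (blk 13, set 1) → VC-HIT  vc=[5, 17]
10: 0x95 (blk 18, set 2) → L1-HIT  vc=[5, 17]
11: 0x55 (blk 10, set 2) → MISS  vc=[5, 17, 18]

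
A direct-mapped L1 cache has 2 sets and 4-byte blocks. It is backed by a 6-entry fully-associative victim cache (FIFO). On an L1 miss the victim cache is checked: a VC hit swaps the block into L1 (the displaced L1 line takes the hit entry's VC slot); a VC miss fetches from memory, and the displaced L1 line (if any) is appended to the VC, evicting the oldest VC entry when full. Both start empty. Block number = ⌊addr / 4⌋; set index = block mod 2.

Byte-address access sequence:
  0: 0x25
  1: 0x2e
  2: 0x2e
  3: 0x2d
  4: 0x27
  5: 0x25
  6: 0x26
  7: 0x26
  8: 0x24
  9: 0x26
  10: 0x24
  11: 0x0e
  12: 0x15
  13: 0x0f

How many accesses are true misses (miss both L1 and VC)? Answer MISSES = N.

MISSES = 4

  [0] addr=0x25 blk=9 s=1: MISS | VC []
  [1] addr=0x2e blk=11 s=1: MISS | VC [9]
  [2] addr=0x2e blk=11 s=1: L1-HIT | VC [9]
  [3] addr=0x2d blk=11 s=1: L1-HIT | VC [9]
  [4] addr=0x27 blk=9 s=1: VC-HIT | VC [11]
  [5] addr=0x25 blk=9 s=1: L1-HIT | VC [11]
  [6] addr=0x26 blk=9 s=1: L1-HIT | VC [11]
  [7] addr=0x26 blk=9 s=1: L1-HIT | VC [11]
  [8] addr=0x24 blk=9 s=1: L1-HIT | VC [11]
  [9] addr=0x26 blk=9 s=1: L1-HIT | VC [11]
  [10] addr=0x24 blk=9 s=1: L1-HIT | VC [11]
  [11] addr=0xe blk=3 s=1: MISS | VC [11, 9]
  [12] addr=0x15 blk=5 s=1: MISS | VC [11, 9, 3]
  [13] addr=0xf blk=3 s=1: VC-HIT | VC [11, 9, 5]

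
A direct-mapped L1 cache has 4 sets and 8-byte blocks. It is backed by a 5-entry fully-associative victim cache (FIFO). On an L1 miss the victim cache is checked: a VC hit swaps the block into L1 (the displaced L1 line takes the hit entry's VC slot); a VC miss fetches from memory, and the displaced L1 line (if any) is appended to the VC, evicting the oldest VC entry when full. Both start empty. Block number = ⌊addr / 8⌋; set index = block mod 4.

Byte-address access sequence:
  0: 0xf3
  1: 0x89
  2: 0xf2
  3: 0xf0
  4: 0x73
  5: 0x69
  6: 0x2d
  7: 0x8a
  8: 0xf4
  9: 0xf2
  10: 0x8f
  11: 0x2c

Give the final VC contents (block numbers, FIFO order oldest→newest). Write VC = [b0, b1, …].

VC = [14, 17, 13]

0: 0xf3 (blk 30, set 2) → MISS  vc=[]
1: 0x89 (blk 17, set 1) → MISS  vc=[]
2: 0xf2 (blk 30, set 2) → L1-HIT  vc=[]
3: 0xf0 (blk 30, set 2) → L1-HIT  vc=[]
4: 0x73 (blk 14, set 2) → MISS  vc=[30]
5: 0x69 (blk 13, set 1) → MISS  vc=[30, 17]
6: 0x2d (blk 5, set 1) → MISS  vc=[30, 17, 13]
7: 0x8a (blk 17, set 1) → VC-HIT  vc=[30, 5, 13]
8: 0xf4 (blk 30, set 2) → VC-HIT  vc=[14, 5, 13]
9: 0xf2 (blk 30, set 2) → L1-HIT  vc=[14, 5, 13]
10: 0x8f (blk 17, set 1) → L1-HIT  vc=[14, 5, 13]
11: 0x2c (blk 5, set 1) → VC-HIT  vc=[14, 17, 13]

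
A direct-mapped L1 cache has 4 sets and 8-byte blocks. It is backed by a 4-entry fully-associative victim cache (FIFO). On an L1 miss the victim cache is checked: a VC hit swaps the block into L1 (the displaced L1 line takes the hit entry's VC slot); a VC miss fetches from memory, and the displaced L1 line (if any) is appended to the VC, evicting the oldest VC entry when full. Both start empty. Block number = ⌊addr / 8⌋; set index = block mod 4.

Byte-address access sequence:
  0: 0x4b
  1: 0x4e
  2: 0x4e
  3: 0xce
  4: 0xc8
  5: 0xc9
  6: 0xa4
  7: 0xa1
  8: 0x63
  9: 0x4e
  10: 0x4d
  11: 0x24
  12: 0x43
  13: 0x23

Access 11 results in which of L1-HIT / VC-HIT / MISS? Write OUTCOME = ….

0: 0x4b (blk 9, set 1) → MISS  vc=[]
1: 0x4e (blk 9, set 1) → L1-HIT  vc=[]
2: 0x4e (blk 9, set 1) → L1-HIT  vc=[]
3: 0xce (blk 25, set 1) → MISS  vc=[9]
4: 0xc8 (blk 25, set 1) → L1-HIT  vc=[9]
5: 0xc9 (blk 25, set 1) → L1-HIT  vc=[9]
6: 0xa4 (blk 20, set 0) → MISS  vc=[9]
7: 0xa1 (blk 20, set 0) → L1-HIT  vc=[9]
8: 0x63 (blk 12, set 0) → MISS  vc=[9, 20]
9: 0x4e (blk 9, set 1) → VC-HIT  vc=[25, 20]
10: 0x4d (blk 9, set 1) → L1-HIT  vc=[25, 20]
11: 0x24 (blk 4, set 0) → MISS  vc=[25, 20, 12]
12: 0x43 (blk 8, set 0) → MISS  vc=[25, 20, 12, 4]
13: 0x23 (blk 4, set 0) → VC-HIT  vc=[25, 20, 12, 8]

OUTCOME = MISS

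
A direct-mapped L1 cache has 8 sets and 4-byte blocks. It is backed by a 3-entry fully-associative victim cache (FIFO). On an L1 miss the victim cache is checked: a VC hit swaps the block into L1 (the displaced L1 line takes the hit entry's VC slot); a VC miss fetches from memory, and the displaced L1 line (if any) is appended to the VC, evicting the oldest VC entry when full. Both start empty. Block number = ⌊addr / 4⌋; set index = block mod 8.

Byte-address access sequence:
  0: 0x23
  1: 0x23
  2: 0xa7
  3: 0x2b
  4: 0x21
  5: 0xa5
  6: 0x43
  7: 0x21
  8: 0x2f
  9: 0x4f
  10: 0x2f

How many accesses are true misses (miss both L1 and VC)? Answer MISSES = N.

#0 0x23→b8/s0 MISS; vc=[]
#1 0x23→b8/s0 L1-HIT; vc=[]
#2 0xa7→b41/s1 MISS; vc=[]
#3 0x2b→b10/s2 MISS; vc=[]
#4 0x21→b8/s0 L1-HIT; vc=[]
#5 0xa5→b41/s1 L1-HIT; vc=[]
#6 0x43→b16/s0 MISS; vc=[8]
#7 0x21→b8/s0 VC-HIT; vc=[16]
#8 0x2f→b11/s3 MISS; vc=[16]
#9 0x4f→b19/s3 MISS; vc=[16,11]
#10 0x2f→b11/s3 VC-HIT; vc=[16,19]

MISSES = 6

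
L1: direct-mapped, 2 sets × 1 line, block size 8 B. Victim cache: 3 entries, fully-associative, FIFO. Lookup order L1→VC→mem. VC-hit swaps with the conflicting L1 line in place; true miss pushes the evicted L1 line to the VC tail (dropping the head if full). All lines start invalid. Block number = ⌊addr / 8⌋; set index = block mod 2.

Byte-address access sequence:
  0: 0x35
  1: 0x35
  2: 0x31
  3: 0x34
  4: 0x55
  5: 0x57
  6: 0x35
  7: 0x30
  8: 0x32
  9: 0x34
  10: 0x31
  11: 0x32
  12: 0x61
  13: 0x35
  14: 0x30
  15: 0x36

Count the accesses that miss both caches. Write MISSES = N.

0: 0x35 (blk 6, set 0) → MISS  vc=[]
1: 0x35 (blk 6, set 0) → L1-HIT  vc=[]
2: 0x31 (blk 6, set 0) → L1-HIT  vc=[]
3: 0x34 (blk 6, set 0) → L1-HIT  vc=[]
4: 0x55 (blk 10, set 0) → MISS  vc=[6]
5: 0x57 (blk 10, set 0) → L1-HIT  vc=[6]
6: 0x35 (blk 6, set 0) → VC-HIT  vc=[10]
7: 0x30 (blk 6, set 0) → L1-HIT  vc=[10]
8: 0x32 (blk 6, set 0) → L1-HIT  vc=[10]
9: 0x34 (blk 6, set 0) → L1-HIT  vc=[10]
10: 0x31 (blk 6, set 0) → L1-HIT  vc=[10]
11: 0x32 (blk 6, set 0) → L1-HIT  vc=[10]
12: 0x61 (blk 12, set 0) → MISS  vc=[10, 6]
13: 0x35 (blk 6, set 0) → VC-HIT  vc=[10, 12]
14: 0x30 (blk 6, set 0) → L1-HIT  vc=[10, 12]
15: 0x36 (blk 6, set 0) → L1-HIT  vc=[10, 12]

MISSES = 3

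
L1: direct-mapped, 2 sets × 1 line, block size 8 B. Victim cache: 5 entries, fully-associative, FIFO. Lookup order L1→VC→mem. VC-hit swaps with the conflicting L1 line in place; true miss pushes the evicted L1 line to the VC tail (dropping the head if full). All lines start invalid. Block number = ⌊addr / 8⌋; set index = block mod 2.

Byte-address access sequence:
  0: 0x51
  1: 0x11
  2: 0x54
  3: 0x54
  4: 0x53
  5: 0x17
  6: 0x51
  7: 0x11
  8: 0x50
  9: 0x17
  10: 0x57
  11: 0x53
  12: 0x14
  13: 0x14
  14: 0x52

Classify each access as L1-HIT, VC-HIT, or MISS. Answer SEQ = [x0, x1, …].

  [0] addr=0x51 blk=10 s=0: MISS | VC []
  [1] addr=0x11 blk=2 s=0: MISS | VC [10]
  [2] addr=0x54 blk=10 s=0: VC-HIT | VC [2]
  [3] addr=0x54 blk=10 s=0: L1-HIT | VC [2]
  [4] addr=0x53 blk=10 s=0: L1-HIT | VC [2]
  [5] addr=0x17 blk=2 s=0: VC-HIT | VC [10]
  [6] addr=0x51 blk=10 s=0: VC-HIT | VC [2]
  [7] addr=0x11 blk=2 s=0: VC-HIT | VC [10]
  [8] addr=0x50 blk=10 s=0: VC-HIT | VC [2]
  [9] addr=0x17 blk=2 s=0: VC-HIT | VC [10]
  [10] addr=0x57 blk=10 s=0: VC-HIT | VC [2]
  [11] addr=0x53 blk=10 s=0: L1-HIT | VC [2]
  [12] addr=0x14 blk=2 s=0: VC-HIT | VC [10]
  [13] addr=0x14 blk=2 s=0: L1-HIT | VC [10]
  [14] addr=0x52 blk=10 s=0: VC-HIT | VC [2]

SEQ = [MISS, MISS, VC-HIT, L1-HIT, L1-HIT, VC-HIT, VC-HIT, VC-HIT, VC-HIT, VC-HIT, VC-HIT, L1-HIT, VC-HIT, L1-HIT, VC-HIT]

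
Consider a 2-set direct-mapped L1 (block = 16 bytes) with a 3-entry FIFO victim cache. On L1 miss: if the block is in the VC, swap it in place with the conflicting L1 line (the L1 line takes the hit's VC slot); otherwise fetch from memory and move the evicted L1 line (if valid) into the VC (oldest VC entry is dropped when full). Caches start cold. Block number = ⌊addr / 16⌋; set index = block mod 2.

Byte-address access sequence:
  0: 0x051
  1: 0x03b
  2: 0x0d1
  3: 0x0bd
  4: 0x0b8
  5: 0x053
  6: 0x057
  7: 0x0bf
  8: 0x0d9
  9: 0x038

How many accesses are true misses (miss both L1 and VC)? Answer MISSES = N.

MISSES = 4

  [0] addr=0x51 blk=5 s=1: MISS | VC []
  [1] addr=0x3b blk=3 s=1: MISS | VC [5]
  [2] addr=0xd1 blk=13 s=1: MISS | VC [5, 3]
  [3] addr=0xbd blk=11 s=1: MISS | VC [5, 3, 13]
  [4] addr=0xb8 blk=11 s=1: L1-HIT | VC [5, 3, 13]
  [5] addr=0x53 blk=5 s=1: VC-HIT | VC [11, 3, 13]
  [6] addr=0x57 blk=5 s=1: L1-HIT | VC [11, 3, 13]
  [7] addr=0xbf blk=11 s=1: VC-HIT | VC [5, 3, 13]
  [8] addr=0xd9 blk=13 s=1: VC-HIT | VC [5, 3, 11]
  [9] addr=0x38 blk=3 s=1: VC-HIT | VC [5, 13, 11]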